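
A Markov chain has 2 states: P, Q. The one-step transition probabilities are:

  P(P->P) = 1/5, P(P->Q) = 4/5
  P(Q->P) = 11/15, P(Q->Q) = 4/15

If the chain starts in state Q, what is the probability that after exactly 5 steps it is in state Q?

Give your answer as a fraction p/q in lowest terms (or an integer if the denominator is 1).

Computing P^5 by repeated multiplication:
P^1 =
  P: [1/5, 4/5]
  Q: [11/15, 4/15]
P^2 =
  P: [47/75, 28/75]
  Q: [77/225, 148/225]
P^3 =
  P: [449/1125, 676/1125]
  Q: [1859/3375, 1516/3375]
P^4 =
  P: [8783/16875, 8092/16875]
  Q: [22253/50625, 28372/50625]
P^5 =
  P: [115361/253125, 137764/253125]
  Q: [378851/759375, 380524/759375]

(P^5)[Q -> Q] = 380524/759375

Answer: 380524/759375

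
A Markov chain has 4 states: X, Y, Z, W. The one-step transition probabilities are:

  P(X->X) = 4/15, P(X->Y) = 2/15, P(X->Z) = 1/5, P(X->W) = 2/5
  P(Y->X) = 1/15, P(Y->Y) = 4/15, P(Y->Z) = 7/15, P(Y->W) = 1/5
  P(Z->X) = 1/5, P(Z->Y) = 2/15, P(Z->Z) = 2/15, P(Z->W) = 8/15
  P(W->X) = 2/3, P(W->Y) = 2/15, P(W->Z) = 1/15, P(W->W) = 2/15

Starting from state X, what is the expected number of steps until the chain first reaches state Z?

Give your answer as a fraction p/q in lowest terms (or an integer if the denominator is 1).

Answer: 3705/749

Derivation:
Let h_i = expected steps to first reach Z from state i.
Boundary: h_Z = 0.
First-step equations for the other states:
  h_X = 1 + 4/15*h_X + 2/15*h_Y + 1/5*h_Z + 2/5*h_W
  h_Y = 1 + 1/15*h_X + 4/15*h_Y + 7/15*h_Z + 1/5*h_W
  h_W = 1 + 2/3*h_X + 2/15*h_Y + 1/15*h_Z + 2/15*h_W

Substituting h_Z = 0 and rearranging gives the linear system (I - Q) h = 1:
  [11/15, -2/15, -2/5] . (h_X, h_Y, h_W) = 1
  [-1/15, 11/15, -1/5] . (h_X, h_Y, h_W) = 1
  [-2/3, -2/15, 13/15] . (h_X, h_Y, h_W) = 1

Solving yields:
  h_X = 3705/749
  h_Y = 2475/749
  h_W = 585/107

Starting state is X, so the expected hitting time is h_X = 3705/749.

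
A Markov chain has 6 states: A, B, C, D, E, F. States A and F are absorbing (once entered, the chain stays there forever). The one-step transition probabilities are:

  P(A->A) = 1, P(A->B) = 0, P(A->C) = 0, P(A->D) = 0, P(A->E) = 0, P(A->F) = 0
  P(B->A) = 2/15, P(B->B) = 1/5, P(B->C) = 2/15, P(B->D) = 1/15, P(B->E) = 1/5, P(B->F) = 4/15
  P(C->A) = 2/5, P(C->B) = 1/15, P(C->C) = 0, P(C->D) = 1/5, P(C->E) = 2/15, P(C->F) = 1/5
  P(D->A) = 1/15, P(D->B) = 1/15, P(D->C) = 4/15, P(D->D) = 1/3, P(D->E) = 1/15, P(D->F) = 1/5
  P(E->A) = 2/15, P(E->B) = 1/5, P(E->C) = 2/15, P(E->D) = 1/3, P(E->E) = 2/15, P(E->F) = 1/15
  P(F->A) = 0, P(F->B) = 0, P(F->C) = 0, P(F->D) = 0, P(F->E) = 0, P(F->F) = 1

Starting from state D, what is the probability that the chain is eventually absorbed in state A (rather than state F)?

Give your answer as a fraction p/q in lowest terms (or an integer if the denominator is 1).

Let a_i = P(absorbed in A | start in state i).
Boundary conditions: a_A = 1, a_F = 0.
For each transient state i, a_i = sum_j P(i->j) * a_j:
  a_B = 2/15*a_A + 1/5*a_B + 2/15*a_C + 1/15*a_D + 1/5*a_E + 4/15*a_F
  a_C = 2/5*a_A + 1/15*a_B + 0*a_C + 1/5*a_D + 2/15*a_E + 1/5*a_F
  a_D = 1/15*a_A + 1/15*a_B + 4/15*a_C + 1/3*a_D + 1/15*a_E + 1/5*a_F
  a_E = 2/15*a_A + 1/5*a_B + 2/15*a_C + 1/3*a_D + 2/15*a_E + 1/15*a_F

Substituting a_A = 1 and a_F = 0, rearrange to (I - Q) a = r where r[i] = P(i -> A):
  [4/5, -2/15, -1/15, -1/5] . (a_B, a_C, a_D, a_E) = 2/15
  [-1/15, 1, -1/5, -2/15] . (a_B, a_C, a_D, a_E) = 2/5
  [-1/15, -4/15, 2/3, -1/15] . (a_B, a_C, a_D, a_E) = 1/15
  [-1/5, -2/15, -1/3, 13/15] . (a_B, a_C, a_D, a_E) = 2/15

Solving yields:
  a_B = 7308/17191
  a_C = 9983/17191
  a_D = 7311/17191
  a_E = 8679/17191

Starting state is D, so the absorption probability is a_D = 7311/17191.

Answer: 7311/17191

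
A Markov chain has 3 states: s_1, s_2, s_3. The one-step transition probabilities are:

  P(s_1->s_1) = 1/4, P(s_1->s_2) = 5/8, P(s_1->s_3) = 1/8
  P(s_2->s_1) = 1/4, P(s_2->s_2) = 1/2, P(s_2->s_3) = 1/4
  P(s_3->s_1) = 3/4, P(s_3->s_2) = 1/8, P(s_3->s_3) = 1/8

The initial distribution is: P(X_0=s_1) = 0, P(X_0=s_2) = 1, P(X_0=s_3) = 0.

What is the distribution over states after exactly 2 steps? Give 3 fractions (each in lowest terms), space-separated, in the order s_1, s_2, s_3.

Propagating the distribution step by step (d_{t+1} = d_t * P):
d_0 = (s_1=0, s_2=1, s_3=0)
  d_1[s_1] = 0*1/4 + 1*1/4 + 0*3/4 = 1/4
  d_1[s_2] = 0*5/8 + 1*1/2 + 0*1/8 = 1/2
  d_1[s_3] = 0*1/8 + 1*1/4 + 0*1/8 = 1/4
d_1 = (s_1=1/4, s_2=1/2, s_3=1/4)
  d_2[s_1] = 1/4*1/4 + 1/2*1/4 + 1/4*3/4 = 3/8
  d_2[s_2] = 1/4*5/8 + 1/2*1/2 + 1/4*1/8 = 7/16
  d_2[s_3] = 1/4*1/8 + 1/2*1/4 + 1/4*1/8 = 3/16
d_2 = (s_1=3/8, s_2=7/16, s_3=3/16)

Answer: 3/8 7/16 3/16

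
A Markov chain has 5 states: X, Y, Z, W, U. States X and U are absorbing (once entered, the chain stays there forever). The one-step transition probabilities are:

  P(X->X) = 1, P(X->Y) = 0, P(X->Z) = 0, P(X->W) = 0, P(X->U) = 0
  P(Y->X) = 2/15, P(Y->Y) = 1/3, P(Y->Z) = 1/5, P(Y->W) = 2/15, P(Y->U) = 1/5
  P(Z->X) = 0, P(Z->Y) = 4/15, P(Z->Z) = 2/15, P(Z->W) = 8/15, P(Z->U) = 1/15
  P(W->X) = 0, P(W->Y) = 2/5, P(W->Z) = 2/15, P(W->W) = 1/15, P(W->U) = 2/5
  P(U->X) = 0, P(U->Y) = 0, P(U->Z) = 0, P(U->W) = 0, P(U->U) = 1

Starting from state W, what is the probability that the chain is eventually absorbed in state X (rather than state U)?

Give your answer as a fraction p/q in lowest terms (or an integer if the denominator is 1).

Let a_i = P(absorbed in X | start in state i).
Boundary conditions: a_X = 1, a_U = 0.
For each transient state i, a_i = sum_j P(i->j) * a_j:
  a_Y = 2/15*a_X + 1/3*a_Y + 1/5*a_Z + 2/15*a_W + 1/5*a_U
  a_Z = 0*a_X + 4/15*a_Y + 2/15*a_Z + 8/15*a_W + 1/15*a_U
  a_W = 0*a_X + 2/5*a_Y + 2/15*a_Z + 1/15*a_W + 2/5*a_U

Substituting a_X = 1 and a_U = 0, rearrange to (I - Q) a = r where r[i] = P(i -> X):
  [2/3, -1/5, -2/15] . (a_Y, a_Z, a_W) = 2/15
  [-4/15, 13/15, -8/15] . (a_Y, a_Z, a_W) = 0
  [-2/5, -2/15, 14/15] . (a_Y, a_Z, a_W) = 0

Solving yields:
  a_Y = 83/294
  a_Z = 26/147
  a_W = 43/294

Starting state is W, so the absorption probability is a_W = 43/294.

Answer: 43/294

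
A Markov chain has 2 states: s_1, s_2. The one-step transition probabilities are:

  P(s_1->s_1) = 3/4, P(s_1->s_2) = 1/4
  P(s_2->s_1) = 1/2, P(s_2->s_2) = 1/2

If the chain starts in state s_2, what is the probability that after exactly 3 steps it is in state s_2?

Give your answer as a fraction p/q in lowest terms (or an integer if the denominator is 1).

Answer: 11/32

Derivation:
Computing P^3 by repeated multiplication:
P^1 =
  s_1: [3/4, 1/4]
  s_2: [1/2, 1/2]
P^2 =
  s_1: [11/16, 5/16]
  s_2: [5/8, 3/8]
P^3 =
  s_1: [43/64, 21/64]
  s_2: [21/32, 11/32]

(P^3)[s_2 -> s_2] = 11/32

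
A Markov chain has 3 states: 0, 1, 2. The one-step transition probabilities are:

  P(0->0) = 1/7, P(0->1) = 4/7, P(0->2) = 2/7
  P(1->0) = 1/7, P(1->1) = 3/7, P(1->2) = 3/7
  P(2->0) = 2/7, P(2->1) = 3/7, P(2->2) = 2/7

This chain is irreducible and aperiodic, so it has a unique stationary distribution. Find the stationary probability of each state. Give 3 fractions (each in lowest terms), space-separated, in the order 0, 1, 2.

Answer: 11/57 26/57 20/57

Derivation:
The stationary distribution satisfies pi = pi * P, i.e.:
  pi_0 = 1/7*pi_0 + 1/7*pi_1 + 2/7*pi_2
  pi_1 = 4/7*pi_0 + 3/7*pi_1 + 3/7*pi_2
  pi_2 = 2/7*pi_0 + 3/7*pi_1 + 2/7*pi_2
with normalization: pi_0 + pi_1 + pi_2 = 1.

Using the first 2 balance equations plus normalization, the linear system A*pi = b is:
  [-6/7, 1/7, 2/7] . pi = 0
  [4/7, -4/7, 3/7] . pi = 0
  [1, 1, 1] . pi = 1

Solving yields:
  pi_0 = 11/57
  pi_1 = 26/57
  pi_2 = 20/57

Verification (pi * P):
  11/57*1/7 + 26/57*1/7 + 20/57*2/7 = 11/57 = pi_0  (ok)
  11/57*4/7 + 26/57*3/7 + 20/57*3/7 = 26/57 = pi_1  (ok)
  11/57*2/7 + 26/57*3/7 + 20/57*2/7 = 20/57 = pi_2  (ok)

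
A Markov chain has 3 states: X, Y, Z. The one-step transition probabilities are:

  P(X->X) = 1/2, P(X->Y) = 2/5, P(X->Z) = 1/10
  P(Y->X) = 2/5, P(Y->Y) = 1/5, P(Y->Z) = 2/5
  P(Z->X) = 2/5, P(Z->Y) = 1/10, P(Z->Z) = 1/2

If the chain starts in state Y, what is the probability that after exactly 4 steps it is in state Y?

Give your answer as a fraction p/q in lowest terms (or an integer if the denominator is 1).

Answer: 647/2500

Derivation:
Computing P^4 by repeated multiplication:
P^1 =
  X: [1/2, 2/5, 1/10]
  Y: [2/5, 1/5, 2/5]
  Z: [2/5, 1/10, 1/2]
P^2 =
  X: [9/20, 29/100, 13/50]
  Y: [11/25, 6/25, 8/25]
  Z: [11/25, 23/100, 33/100]
P^3 =
  X: [89/200, 33/125, 291/1000]
  Y: [111/250, 32/125, 3/10]
  Z: [111/250, 51/200, 301/1000]
P^4 =
  X: [889/2000, 2599/10000, 739/2500]
  Y: [1111/2500, 647/2500, 371/1250]
  Z: [1111/2500, 2587/10000, 2969/10000]

(P^4)[Y -> Y] = 647/2500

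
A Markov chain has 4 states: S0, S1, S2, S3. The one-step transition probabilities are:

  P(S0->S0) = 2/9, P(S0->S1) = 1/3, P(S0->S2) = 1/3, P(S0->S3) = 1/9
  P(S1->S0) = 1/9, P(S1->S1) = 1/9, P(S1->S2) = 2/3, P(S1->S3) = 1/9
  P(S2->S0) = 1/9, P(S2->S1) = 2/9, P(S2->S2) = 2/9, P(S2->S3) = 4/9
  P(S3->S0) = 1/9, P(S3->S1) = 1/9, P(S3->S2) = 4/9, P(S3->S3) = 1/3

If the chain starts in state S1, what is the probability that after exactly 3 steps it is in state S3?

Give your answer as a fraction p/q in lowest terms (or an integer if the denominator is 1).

Answer: 214/729

Derivation:
Computing P^3 by repeated multiplication:
P^1 =
  S0: [2/9, 1/3, 1/3, 1/9]
  S1: [1/9, 1/9, 2/3, 1/9]
  S2: [1/9, 2/9, 2/9, 4/9]
  S3: [1/9, 1/9, 4/9, 1/3]
P^2 =
  S0: [11/81, 16/81, 34/81, 20/81]
  S1: [10/81, 17/81, 25/81, 29/81]
  S2: [10/81, 13/81, 35/81, 23/81]
  S3: [10/81, 5/27, 29/81, 1/3]
P^3 =
  S0: [92/729, 137/729, 277/729, 223/729]
  S1: [91/729, 14/81, 298/729, 214/729]
  S2: [91/729, 136/729, 10/27, 232/729]
  S3: [91/729, 130/729, 286/729, 74/243]

(P^3)[S1 -> S3] = 214/729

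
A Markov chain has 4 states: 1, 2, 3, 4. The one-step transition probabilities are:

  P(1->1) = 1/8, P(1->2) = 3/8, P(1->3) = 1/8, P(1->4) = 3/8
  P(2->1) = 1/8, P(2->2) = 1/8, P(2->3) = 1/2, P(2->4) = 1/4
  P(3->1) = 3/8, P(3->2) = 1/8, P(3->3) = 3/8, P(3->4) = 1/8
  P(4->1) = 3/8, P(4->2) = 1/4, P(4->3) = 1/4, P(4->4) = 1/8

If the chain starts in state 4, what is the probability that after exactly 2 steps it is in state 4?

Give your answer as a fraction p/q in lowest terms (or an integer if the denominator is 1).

Computing P^2 by repeated multiplication:
P^1 =
  1: [1/8, 3/8, 1/8, 3/8]
  2: [1/8, 1/8, 1/2, 1/4]
  3: [3/8, 1/8, 3/8, 1/8]
  4: [3/8, 1/4, 1/4, 1/8]
P^2 =
  1: [1/4, 13/64, 11/32, 13/64]
  2: [5/16, 3/16, 21/64, 11/64]
  3: [1/4, 15/64, 9/32, 15/64]
  4: [7/32, 15/64, 19/64, 1/4]

(P^2)[4 -> 4] = 1/4

Answer: 1/4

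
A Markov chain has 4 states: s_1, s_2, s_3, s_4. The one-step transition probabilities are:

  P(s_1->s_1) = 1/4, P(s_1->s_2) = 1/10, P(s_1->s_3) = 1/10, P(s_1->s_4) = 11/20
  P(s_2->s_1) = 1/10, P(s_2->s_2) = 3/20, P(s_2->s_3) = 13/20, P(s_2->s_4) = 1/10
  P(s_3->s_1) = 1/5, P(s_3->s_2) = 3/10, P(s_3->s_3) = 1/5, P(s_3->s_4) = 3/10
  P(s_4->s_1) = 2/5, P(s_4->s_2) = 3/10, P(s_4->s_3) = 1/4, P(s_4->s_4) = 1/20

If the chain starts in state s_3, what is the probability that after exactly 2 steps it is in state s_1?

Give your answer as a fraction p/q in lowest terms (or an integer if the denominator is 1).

Answer: 6/25

Derivation:
Computing P^2 by repeated multiplication:
P^1 =
  s_1: [1/4, 1/10, 1/10, 11/20]
  s_2: [1/10, 3/20, 13/20, 1/10]
  s_3: [1/5, 3/10, 1/5, 3/10]
  s_4: [2/5, 3/10, 1/4, 1/20]
P^2 =
  s_1: [5/16, 47/200, 99/400, 41/200]
  s_2: [21/100, 103/400, 21/80, 27/100]
  s_3: [6/25, 43/200, 33/100, 43/200]
  s_4: [1/5, 7/40, 119/400, 131/400]

(P^2)[s_3 -> s_1] = 6/25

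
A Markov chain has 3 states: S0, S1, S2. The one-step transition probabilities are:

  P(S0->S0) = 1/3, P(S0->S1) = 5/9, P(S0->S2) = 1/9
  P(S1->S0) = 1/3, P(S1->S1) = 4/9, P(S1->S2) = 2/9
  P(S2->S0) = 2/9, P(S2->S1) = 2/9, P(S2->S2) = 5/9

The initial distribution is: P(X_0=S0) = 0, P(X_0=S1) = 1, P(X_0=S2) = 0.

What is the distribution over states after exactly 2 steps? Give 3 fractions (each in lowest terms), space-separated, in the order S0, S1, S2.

Answer: 25/81 35/81 7/27

Derivation:
Propagating the distribution step by step (d_{t+1} = d_t * P):
d_0 = (S0=0, S1=1, S2=0)
  d_1[S0] = 0*1/3 + 1*1/3 + 0*2/9 = 1/3
  d_1[S1] = 0*5/9 + 1*4/9 + 0*2/9 = 4/9
  d_1[S2] = 0*1/9 + 1*2/9 + 0*5/9 = 2/9
d_1 = (S0=1/3, S1=4/9, S2=2/9)
  d_2[S0] = 1/3*1/3 + 4/9*1/3 + 2/9*2/9 = 25/81
  d_2[S1] = 1/3*5/9 + 4/9*4/9 + 2/9*2/9 = 35/81
  d_2[S2] = 1/3*1/9 + 4/9*2/9 + 2/9*5/9 = 7/27
d_2 = (S0=25/81, S1=35/81, S2=7/27)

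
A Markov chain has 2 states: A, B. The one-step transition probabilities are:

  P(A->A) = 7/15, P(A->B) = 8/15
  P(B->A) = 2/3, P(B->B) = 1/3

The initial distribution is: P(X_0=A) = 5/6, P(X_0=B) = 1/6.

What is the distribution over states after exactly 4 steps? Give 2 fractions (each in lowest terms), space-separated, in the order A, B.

Propagating the distribution step by step (d_{t+1} = d_t * P):
d_0 = (A=5/6, B=1/6)
  d_1[A] = 5/6*7/15 + 1/6*2/3 = 1/2
  d_1[B] = 5/6*8/15 + 1/6*1/3 = 1/2
d_1 = (A=1/2, B=1/2)
  d_2[A] = 1/2*7/15 + 1/2*2/3 = 17/30
  d_2[B] = 1/2*8/15 + 1/2*1/3 = 13/30
d_2 = (A=17/30, B=13/30)
  d_3[A] = 17/30*7/15 + 13/30*2/3 = 83/150
  d_3[B] = 17/30*8/15 + 13/30*1/3 = 67/150
d_3 = (A=83/150, B=67/150)
  d_4[A] = 83/150*7/15 + 67/150*2/3 = 139/250
  d_4[B] = 83/150*8/15 + 67/150*1/3 = 111/250
d_4 = (A=139/250, B=111/250)

Answer: 139/250 111/250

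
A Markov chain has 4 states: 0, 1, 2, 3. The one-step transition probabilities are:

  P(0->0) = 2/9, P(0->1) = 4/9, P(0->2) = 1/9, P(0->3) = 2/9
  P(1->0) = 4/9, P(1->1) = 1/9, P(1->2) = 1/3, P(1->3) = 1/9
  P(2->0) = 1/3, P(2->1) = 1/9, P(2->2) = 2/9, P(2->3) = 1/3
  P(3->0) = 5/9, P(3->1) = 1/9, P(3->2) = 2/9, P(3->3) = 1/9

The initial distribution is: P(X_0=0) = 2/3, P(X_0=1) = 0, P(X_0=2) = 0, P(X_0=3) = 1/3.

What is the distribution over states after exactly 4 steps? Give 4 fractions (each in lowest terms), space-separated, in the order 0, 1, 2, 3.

Answer: 7181/19683 503/2187 1370/6561 3865/19683

Derivation:
Propagating the distribution step by step (d_{t+1} = d_t * P):
d_0 = (0=2/3, 1=0, 2=0, 3=1/3)
  d_1[0] = 2/3*2/9 + 0*4/9 + 0*1/3 + 1/3*5/9 = 1/3
  d_1[1] = 2/3*4/9 + 0*1/9 + 0*1/9 + 1/3*1/9 = 1/3
  d_1[2] = 2/3*1/9 + 0*1/3 + 0*2/9 + 1/3*2/9 = 4/27
  d_1[3] = 2/3*2/9 + 0*1/9 + 0*1/3 + 1/3*1/9 = 5/27
d_1 = (0=1/3, 1=1/3, 2=4/27, 3=5/27)
  d_2[0] = 1/3*2/9 + 1/3*4/9 + 4/27*1/3 + 5/27*5/9 = 91/243
  d_2[1] = 1/3*4/9 + 1/3*1/9 + 4/27*1/9 + 5/27*1/9 = 2/9
  d_2[2] = 1/3*1/9 + 1/3*1/3 + 4/27*2/9 + 5/27*2/9 = 2/9
  d_2[3] = 1/3*2/9 + 1/3*1/9 + 4/27*1/3 + 5/27*1/9 = 44/243
d_2 = (0=91/243, 1=2/9, 2=2/9, 3=44/243)
  d_3[0] = 91/243*2/9 + 2/9*4/9 + 2/9*1/3 + 44/243*5/9 = 260/729
  d_3[1] = 91/243*4/9 + 2/9*1/9 + 2/9*1/9 + 44/243*1/9 = 172/729
  d_3[2] = 91/243*1/9 + 2/9*1/3 + 2/9*2/9 + 44/243*2/9 = 449/2187
  d_3[3] = 91/243*2/9 + 2/9*1/9 + 2/9*1/3 + 44/243*1/9 = 442/2187
d_3 = (0=260/729, 1=172/729, 2=449/2187, 3=442/2187)
  d_4[0] = 260/729*2/9 + 172/729*4/9 + 449/2187*1/3 + 442/2187*5/9 = 7181/19683
  d_4[1] = 260/729*4/9 + 172/729*1/9 + 449/2187*1/9 + 442/2187*1/9 = 503/2187
  d_4[2] = 260/729*1/9 + 172/729*1/3 + 449/2187*2/9 + 442/2187*2/9 = 1370/6561
  d_4[3] = 260/729*2/9 + 172/729*1/9 + 449/2187*1/3 + 442/2187*1/9 = 3865/19683
d_4 = (0=7181/19683, 1=503/2187, 2=1370/6561, 3=3865/19683)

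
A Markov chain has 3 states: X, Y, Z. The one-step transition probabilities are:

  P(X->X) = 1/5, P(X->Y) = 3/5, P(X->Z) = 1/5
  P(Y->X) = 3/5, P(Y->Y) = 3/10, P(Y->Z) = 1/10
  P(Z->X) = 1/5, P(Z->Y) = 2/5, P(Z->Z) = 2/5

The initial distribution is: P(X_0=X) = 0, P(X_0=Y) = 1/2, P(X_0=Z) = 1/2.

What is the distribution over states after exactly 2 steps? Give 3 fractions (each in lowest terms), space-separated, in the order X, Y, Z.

Propagating the distribution step by step (d_{t+1} = d_t * P):
d_0 = (X=0, Y=1/2, Z=1/2)
  d_1[X] = 0*1/5 + 1/2*3/5 + 1/2*1/5 = 2/5
  d_1[Y] = 0*3/5 + 1/2*3/10 + 1/2*2/5 = 7/20
  d_1[Z] = 0*1/5 + 1/2*1/10 + 1/2*2/5 = 1/4
d_1 = (X=2/5, Y=7/20, Z=1/4)
  d_2[X] = 2/5*1/5 + 7/20*3/5 + 1/4*1/5 = 17/50
  d_2[Y] = 2/5*3/5 + 7/20*3/10 + 1/4*2/5 = 89/200
  d_2[Z] = 2/5*1/5 + 7/20*1/10 + 1/4*2/5 = 43/200
d_2 = (X=17/50, Y=89/200, Z=43/200)

Answer: 17/50 89/200 43/200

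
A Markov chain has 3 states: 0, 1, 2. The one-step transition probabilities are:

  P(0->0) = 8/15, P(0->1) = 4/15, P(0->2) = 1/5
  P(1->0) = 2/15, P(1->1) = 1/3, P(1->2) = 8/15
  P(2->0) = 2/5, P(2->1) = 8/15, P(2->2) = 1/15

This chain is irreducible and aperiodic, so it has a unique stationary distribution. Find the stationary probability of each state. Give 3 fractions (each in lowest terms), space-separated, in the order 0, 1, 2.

The stationary distribution satisfies pi = pi * P, i.e.:
  pi_0 = 8/15*pi_0 + 2/15*pi_1 + 2/5*pi_2
  pi_1 = 4/15*pi_0 + 1/3*pi_1 + 8/15*pi_2
  pi_2 = 1/5*pi_0 + 8/15*pi_1 + 1/15*pi_2
with normalization: pi_0 + pi_1 + pi_2 = 1.

Using the first 2 balance equations plus normalization, the linear system A*pi = b is:
  [-7/15, 2/15, 2/5] . pi = 0
  [4/15, -2/3, 8/15] . pi = 0
  [1, 1, 1] . pi = 1

Solving yields:
  pi_0 = 38/109
  pi_1 = 40/109
  pi_2 = 31/109

Verification (pi * P):
  38/109*8/15 + 40/109*2/15 + 31/109*2/5 = 38/109 = pi_0  (ok)
  38/109*4/15 + 40/109*1/3 + 31/109*8/15 = 40/109 = pi_1  (ok)
  38/109*1/5 + 40/109*8/15 + 31/109*1/15 = 31/109 = pi_2  (ok)

Answer: 38/109 40/109 31/109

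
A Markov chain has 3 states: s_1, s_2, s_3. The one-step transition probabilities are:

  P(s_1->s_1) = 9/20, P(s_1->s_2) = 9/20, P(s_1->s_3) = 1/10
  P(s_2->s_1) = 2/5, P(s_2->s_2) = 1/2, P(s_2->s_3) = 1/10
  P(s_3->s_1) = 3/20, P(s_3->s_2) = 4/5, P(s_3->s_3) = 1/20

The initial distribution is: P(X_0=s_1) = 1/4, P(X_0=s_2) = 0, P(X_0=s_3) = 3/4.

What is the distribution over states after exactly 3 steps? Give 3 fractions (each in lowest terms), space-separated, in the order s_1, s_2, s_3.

Answer: 6329/16000 16297/32000 609/6400

Derivation:
Propagating the distribution step by step (d_{t+1} = d_t * P):
d_0 = (s_1=1/4, s_2=0, s_3=3/4)
  d_1[s_1] = 1/4*9/20 + 0*2/5 + 3/4*3/20 = 9/40
  d_1[s_2] = 1/4*9/20 + 0*1/2 + 3/4*4/5 = 57/80
  d_1[s_3] = 1/4*1/10 + 0*1/10 + 3/4*1/20 = 1/16
d_1 = (s_1=9/40, s_2=57/80, s_3=1/16)
  d_2[s_1] = 9/40*9/20 + 57/80*2/5 + 1/16*3/20 = 633/1600
  d_2[s_2] = 9/40*9/20 + 57/80*1/2 + 1/16*4/5 = 203/400
  d_2[s_3] = 9/40*1/10 + 57/80*1/10 + 1/16*1/20 = 31/320
d_2 = (s_1=633/1600, s_2=203/400, s_3=31/320)
  d_3[s_1] = 633/1600*9/20 + 203/400*2/5 + 31/320*3/20 = 6329/16000
  d_3[s_2] = 633/1600*9/20 + 203/400*1/2 + 31/320*4/5 = 16297/32000
  d_3[s_3] = 633/1600*1/10 + 203/400*1/10 + 31/320*1/20 = 609/6400
d_3 = (s_1=6329/16000, s_2=16297/32000, s_3=609/6400)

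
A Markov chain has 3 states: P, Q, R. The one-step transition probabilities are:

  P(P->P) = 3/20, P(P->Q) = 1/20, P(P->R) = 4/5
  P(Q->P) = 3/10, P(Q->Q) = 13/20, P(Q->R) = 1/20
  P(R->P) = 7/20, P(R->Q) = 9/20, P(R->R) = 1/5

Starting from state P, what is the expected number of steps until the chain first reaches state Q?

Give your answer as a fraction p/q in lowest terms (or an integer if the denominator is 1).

Let h_i = expected steps to first reach Q from state i.
Boundary: h_Q = 0.
First-step equations for the other states:
  h_P = 1 + 3/20*h_P + 1/20*h_Q + 4/5*h_R
  h_R = 1 + 7/20*h_P + 9/20*h_Q + 1/5*h_R

Substituting h_Q = 0 and rearranging gives the linear system (I - Q) h = 1:
  [17/20, -4/5] . (h_P, h_R) = 1
  [-7/20, 4/5] . (h_P, h_R) = 1

Solving yields:
  h_P = 4
  h_R = 3

Starting state is P, so the expected hitting time is h_P = 4.

Answer: 4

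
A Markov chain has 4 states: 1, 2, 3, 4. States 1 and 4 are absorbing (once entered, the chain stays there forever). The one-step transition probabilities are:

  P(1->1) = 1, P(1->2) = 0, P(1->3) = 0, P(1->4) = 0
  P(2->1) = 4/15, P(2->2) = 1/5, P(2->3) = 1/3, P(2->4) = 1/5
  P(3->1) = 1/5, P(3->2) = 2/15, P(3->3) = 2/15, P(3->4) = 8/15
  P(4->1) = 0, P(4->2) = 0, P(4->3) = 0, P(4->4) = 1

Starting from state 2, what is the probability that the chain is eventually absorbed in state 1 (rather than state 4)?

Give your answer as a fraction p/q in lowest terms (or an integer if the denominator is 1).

Let a_i = P(absorbed in 1 | start in state i).
Boundary conditions: a_1 = 1, a_4 = 0.
For each transient state i, a_i = sum_j P(i->j) * a_j:
  a_2 = 4/15*a_1 + 1/5*a_2 + 1/3*a_3 + 1/5*a_4
  a_3 = 1/5*a_1 + 2/15*a_2 + 2/15*a_3 + 8/15*a_4

Substituting a_1 = 1 and a_4 = 0, rearrange to (I - Q) a = r where r[i] = P(i -> 1):
  [4/5, -1/3] . (a_2, a_3) = 4/15
  [-2/15, 13/15] . (a_2, a_3) = 1/5

Solving yields:
  a_2 = 67/146
  a_3 = 22/73

Starting state is 2, so the absorption probability is a_2 = 67/146.

Answer: 67/146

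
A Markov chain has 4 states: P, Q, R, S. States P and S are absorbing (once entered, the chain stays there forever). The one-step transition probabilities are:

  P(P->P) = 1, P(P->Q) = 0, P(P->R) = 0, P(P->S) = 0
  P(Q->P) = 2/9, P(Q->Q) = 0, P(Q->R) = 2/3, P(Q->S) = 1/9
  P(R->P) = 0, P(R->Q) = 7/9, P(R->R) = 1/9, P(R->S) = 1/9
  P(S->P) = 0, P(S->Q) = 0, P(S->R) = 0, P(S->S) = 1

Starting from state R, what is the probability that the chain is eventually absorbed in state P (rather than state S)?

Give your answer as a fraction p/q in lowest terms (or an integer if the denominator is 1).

Let a_i = P(absorbed in P | start in state i).
Boundary conditions: a_P = 1, a_S = 0.
For each transient state i, a_i = sum_j P(i->j) * a_j:
  a_Q = 2/9*a_P + 0*a_Q + 2/3*a_R + 1/9*a_S
  a_R = 0*a_P + 7/9*a_Q + 1/9*a_R + 1/9*a_S

Substituting a_P = 1 and a_S = 0, rearrange to (I - Q) a = r where r[i] = P(i -> P):
  [1, -2/3] . (a_Q, a_R) = 2/9
  [-7/9, 8/9] . (a_Q, a_R) = 0

Solving yields:
  a_Q = 8/15
  a_R = 7/15

Starting state is R, so the absorption probability is a_R = 7/15.

Answer: 7/15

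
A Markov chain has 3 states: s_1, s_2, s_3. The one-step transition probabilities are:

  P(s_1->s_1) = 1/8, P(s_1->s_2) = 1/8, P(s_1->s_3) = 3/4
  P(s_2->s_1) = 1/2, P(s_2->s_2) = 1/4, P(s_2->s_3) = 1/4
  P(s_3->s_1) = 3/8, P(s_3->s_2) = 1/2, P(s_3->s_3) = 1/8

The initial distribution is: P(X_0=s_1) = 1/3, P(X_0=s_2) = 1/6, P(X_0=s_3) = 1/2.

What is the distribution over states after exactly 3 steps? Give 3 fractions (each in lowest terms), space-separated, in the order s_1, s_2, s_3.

Answer: 1007/3072 229/768 383/1024

Derivation:
Propagating the distribution step by step (d_{t+1} = d_t * P):
d_0 = (s_1=1/3, s_2=1/6, s_3=1/2)
  d_1[s_1] = 1/3*1/8 + 1/6*1/2 + 1/2*3/8 = 5/16
  d_1[s_2] = 1/3*1/8 + 1/6*1/4 + 1/2*1/2 = 1/3
  d_1[s_3] = 1/3*3/4 + 1/6*1/4 + 1/2*1/8 = 17/48
d_1 = (s_1=5/16, s_2=1/3, s_3=17/48)
  d_2[s_1] = 5/16*1/8 + 1/3*1/2 + 17/48*3/8 = 65/192
  d_2[s_2] = 5/16*1/8 + 1/3*1/4 + 17/48*1/2 = 115/384
  d_2[s_3] = 5/16*3/4 + 1/3*1/4 + 17/48*1/8 = 139/384
d_2 = (s_1=65/192, s_2=115/384, s_3=139/384)
  d_3[s_1] = 65/192*1/8 + 115/384*1/2 + 139/384*3/8 = 1007/3072
  d_3[s_2] = 65/192*1/8 + 115/384*1/4 + 139/384*1/2 = 229/768
  d_3[s_3] = 65/192*3/4 + 115/384*1/4 + 139/384*1/8 = 383/1024
d_3 = (s_1=1007/3072, s_2=229/768, s_3=383/1024)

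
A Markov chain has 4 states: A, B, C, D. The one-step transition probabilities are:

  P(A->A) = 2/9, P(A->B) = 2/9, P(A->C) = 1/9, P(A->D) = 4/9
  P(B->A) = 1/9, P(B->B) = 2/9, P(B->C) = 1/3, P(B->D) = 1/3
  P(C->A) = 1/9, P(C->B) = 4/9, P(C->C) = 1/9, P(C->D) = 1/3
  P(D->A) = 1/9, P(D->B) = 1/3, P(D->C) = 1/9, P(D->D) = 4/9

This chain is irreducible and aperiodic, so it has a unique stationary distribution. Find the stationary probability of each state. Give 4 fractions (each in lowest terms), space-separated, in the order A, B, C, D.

The stationary distribution satisfies pi = pi * P, i.e.:
  pi_A = 2/9*pi_A + 1/9*pi_B + 1/9*pi_C + 1/9*pi_D
  pi_B = 2/9*pi_A + 2/9*pi_B + 4/9*pi_C + 1/3*pi_D
  pi_C = 1/9*pi_A + 1/3*pi_B + 1/9*pi_C + 1/9*pi_D
  pi_D = 4/9*pi_A + 1/3*pi_B + 1/3*pi_C + 4/9*pi_D
with normalization: pi_A + pi_B + pi_C + pi_D = 1.

Using the first 3 balance equations plus normalization, the linear system A*pi = b is:
  [-7/9, 1/9, 1/9, 1/9] . pi = 0
  [2/9, -7/9, 4/9, 1/3] . pi = 0
  [1/9, 1/3, -8/9, 1/9] . pi = 0
  [1, 1, 1, 1] . pi = 1

Solving yields:
  pi_A = 1/8
  pi_B = 215/704
  pi_C = 63/352
  pi_D = 25/64

Verification (pi * P):
  1/8*2/9 + 215/704*1/9 + 63/352*1/9 + 25/64*1/9 = 1/8 = pi_A  (ok)
  1/8*2/9 + 215/704*2/9 + 63/352*4/9 + 25/64*1/3 = 215/704 = pi_B  (ok)
  1/8*1/9 + 215/704*1/3 + 63/352*1/9 + 25/64*1/9 = 63/352 = pi_C  (ok)
  1/8*4/9 + 215/704*1/3 + 63/352*1/3 + 25/64*4/9 = 25/64 = pi_D  (ok)

Answer: 1/8 215/704 63/352 25/64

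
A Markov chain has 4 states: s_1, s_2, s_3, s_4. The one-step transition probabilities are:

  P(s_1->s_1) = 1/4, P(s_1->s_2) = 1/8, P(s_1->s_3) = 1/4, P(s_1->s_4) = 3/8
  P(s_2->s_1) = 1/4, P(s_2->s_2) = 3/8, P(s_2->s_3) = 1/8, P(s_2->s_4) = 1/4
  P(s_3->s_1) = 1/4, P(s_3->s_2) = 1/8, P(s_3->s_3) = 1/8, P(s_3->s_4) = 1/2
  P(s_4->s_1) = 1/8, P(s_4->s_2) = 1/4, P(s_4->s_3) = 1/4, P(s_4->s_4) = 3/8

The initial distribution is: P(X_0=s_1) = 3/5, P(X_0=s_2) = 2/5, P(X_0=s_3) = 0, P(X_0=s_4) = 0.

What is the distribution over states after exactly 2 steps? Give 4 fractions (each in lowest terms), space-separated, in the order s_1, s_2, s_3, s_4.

Answer: 67/320 71/320 63/320 119/320

Derivation:
Propagating the distribution step by step (d_{t+1} = d_t * P):
d_0 = (s_1=3/5, s_2=2/5, s_3=0, s_4=0)
  d_1[s_1] = 3/5*1/4 + 2/5*1/4 + 0*1/4 + 0*1/8 = 1/4
  d_1[s_2] = 3/5*1/8 + 2/5*3/8 + 0*1/8 + 0*1/4 = 9/40
  d_1[s_3] = 3/5*1/4 + 2/5*1/8 + 0*1/8 + 0*1/4 = 1/5
  d_1[s_4] = 3/5*3/8 + 2/5*1/4 + 0*1/2 + 0*3/8 = 13/40
d_1 = (s_1=1/4, s_2=9/40, s_3=1/5, s_4=13/40)
  d_2[s_1] = 1/4*1/4 + 9/40*1/4 + 1/5*1/4 + 13/40*1/8 = 67/320
  d_2[s_2] = 1/4*1/8 + 9/40*3/8 + 1/5*1/8 + 13/40*1/4 = 71/320
  d_2[s_3] = 1/4*1/4 + 9/40*1/8 + 1/5*1/8 + 13/40*1/4 = 63/320
  d_2[s_4] = 1/4*3/8 + 9/40*1/4 + 1/5*1/2 + 13/40*3/8 = 119/320
d_2 = (s_1=67/320, s_2=71/320, s_3=63/320, s_4=119/320)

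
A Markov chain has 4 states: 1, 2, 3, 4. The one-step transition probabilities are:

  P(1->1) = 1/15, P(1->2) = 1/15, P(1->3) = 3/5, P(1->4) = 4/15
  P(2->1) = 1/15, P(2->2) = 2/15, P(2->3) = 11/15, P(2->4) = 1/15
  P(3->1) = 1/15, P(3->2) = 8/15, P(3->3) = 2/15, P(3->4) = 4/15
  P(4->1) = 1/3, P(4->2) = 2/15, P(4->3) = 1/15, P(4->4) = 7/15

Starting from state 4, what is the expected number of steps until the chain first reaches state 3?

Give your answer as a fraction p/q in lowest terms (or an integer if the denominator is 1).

Answer: 4215/1147

Derivation:
Let h_i = expected steps to first reach 3 from state i.
Boundary: h_3 = 0.
First-step equations for the other states:
  h_1 = 1 + 1/15*h_1 + 1/15*h_2 + 3/5*h_3 + 4/15*h_4
  h_2 = 1 + 1/15*h_1 + 2/15*h_2 + 11/15*h_3 + 1/15*h_4
  h_4 = 1 + 1/3*h_1 + 2/15*h_2 + 1/15*h_3 + 7/15*h_4

Substituting h_3 = 0 and rearranging gives the linear system (I - Q) h = 1:
  [14/15, -1/15, -4/15] . (h_1, h_2, h_4) = 1
  [-1/15, 13/15, -1/15] . (h_1, h_2, h_4) = 1
  [-1/3, -2/15, 8/15] . (h_1, h_2, h_4) = 1

Solving yields:
  h_1 = 2565/1147
  h_2 = 1845/1147
  h_4 = 4215/1147

Starting state is 4, so the expected hitting time is h_4 = 4215/1147.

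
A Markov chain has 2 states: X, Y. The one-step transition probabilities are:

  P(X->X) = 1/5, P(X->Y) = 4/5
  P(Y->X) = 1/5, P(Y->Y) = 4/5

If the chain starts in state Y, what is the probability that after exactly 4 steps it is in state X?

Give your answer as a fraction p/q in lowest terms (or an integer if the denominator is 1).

Answer: 1/5

Derivation:
Computing P^4 by repeated multiplication:
P^1 =
  X: [1/5, 4/5]
  Y: [1/5, 4/5]
P^2 =
  X: [1/5, 4/5]
  Y: [1/5, 4/5]
P^3 =
  X: [1/5, 4/5]
  Y: [1/5, 4/5]
P^4 =
  X: [1/5, 4/5]
  Y: [1/5, 4/5]

(P^4)[Y -> X] = 1/5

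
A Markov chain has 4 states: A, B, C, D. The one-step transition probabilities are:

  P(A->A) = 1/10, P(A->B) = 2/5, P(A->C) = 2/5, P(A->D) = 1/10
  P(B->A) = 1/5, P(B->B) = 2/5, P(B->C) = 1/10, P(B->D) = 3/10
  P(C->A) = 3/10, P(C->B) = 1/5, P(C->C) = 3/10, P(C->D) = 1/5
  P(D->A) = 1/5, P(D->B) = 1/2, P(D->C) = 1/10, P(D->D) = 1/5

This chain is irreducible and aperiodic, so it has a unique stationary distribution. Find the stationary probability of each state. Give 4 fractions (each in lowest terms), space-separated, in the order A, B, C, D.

Answer: 1/5 21/55 1/5 12/55

Derivation:
The stationary distribution satisfies pi = pi * P, i.e.:
  pi_A = 1/10*pi_A + 1/5*pi_B + 3/10*pi_C + 1/5*pi_D
  pi_B = 2/5*pi_A + 2/5*pi_B + 1/5*pi_C + 1/2*pi_D
  pi_C = 2/5*pi_A + 1/10*pi_B + 3/10*pi_C + 1/10*pi_D
  pi_D = 1/10*pi_A + 3/10*pi_B + 1/5*pi_C + 1/5*pi_D
with normalization: pi_A + pi_B + pi_C + pi_D = 1.

Using the first 3 balance equations plus normalization, the linear system A*pi = b is:
  [-9/10, 1/5, 3/10, 1/5] . pi = 0
  [2/5, -3/5, 1/5, 1/2] . pi = 0
  [2/5, 1/10, -7/10, 1/10] . pi = 0
  [1, 1, 1, 1] . pi = 1

Solving yields:
  pi_A = 1/5
  pi_B = 21/55
  pi_C = 1/5
  pi_D = 12/55

Verification (pi * P):
  1/5*1/10 + 21/55*1/5 + 1/5*3/10 + 12/55*1/5 = 1/5 = pi_A  (ok)
  1/5*2/5 + 21/55*2/5 + 1/5*1/5 + 12/55*1/2 = 21/55 = pi_B  (ok)
  1/5*2/5 + 21/55*1/10 + 1/5*3/10 + 12/55*1/10 = 1/5 = pi_C  (ok)
  1/5*1/10 + 21/55*3/10 + 1/5*1/5 + 12/55*1/5 = 12/55 = pi_D  (ok)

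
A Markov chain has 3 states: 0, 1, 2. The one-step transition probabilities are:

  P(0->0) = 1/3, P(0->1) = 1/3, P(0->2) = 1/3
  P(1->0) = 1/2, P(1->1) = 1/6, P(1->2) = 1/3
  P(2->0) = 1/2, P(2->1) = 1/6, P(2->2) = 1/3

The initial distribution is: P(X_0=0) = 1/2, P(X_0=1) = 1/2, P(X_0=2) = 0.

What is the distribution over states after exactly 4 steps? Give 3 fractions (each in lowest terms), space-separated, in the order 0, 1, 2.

Answer: 1111/2592 617/2592 1/3

Derivation:
Propagating the distribution step by step (d_{t+1} = d_t * P):
d_0 = (0=1/2, 1=1/2, 2=0)
  d_1[0] = 1/2*1/3 + 1/2*1/2 + 0*1/2 = 5/12
  d_1[1] = 1/2*1/3 + 1/2*1/6 + 0*1/6 = 1/4
  d_1[2] = 1/2*1/3 + 1/2*1/3 + 0*1/3 = 1/3
d_1 = (0=5/12, 1=1/4, 2=1/3)
  d_2[0] = 5/12*1/3 + 1/4*1/2 + 1/3*1/2 = 31/72
  d_2[1] = 5/12*1/3 + 1/4*1/6 + 1/3*1/6 = 17/72
  d_2[2] = 5/12*1/3 + 1/4*1/3 + 1/3*1/3 = 1/3
d_2 = (0=31/72, 1=17/72, 2=1/3)
  d_3[0] = 31/72*1/3 + 17/72*1/2 + 1/3*1/2 = 185/432
  d_3[1] = 31/72*1/3 + 17/72*1/6 + 1/3*1/6 = 103/432
  d_3[2] = 31/72*1/3 + 17/72*1/3 + 1/3*1/3 = 1/3
d_3 = (0=185/432, 1=103/432, 2=1/3)
  d_4[0] = 185/432*1/3 + 103/432*1/2 + 1/3*1/2 = 1111/2592
  d_4[1] = 185/432*1/3 + 103/432*1/6 + 1/3*1/6 = 617/2592
  d_4[2] = 185/432*1/3 + 103/432*1/3 + 1/3*1/3 = 1/3
d_4 = (0=1111/2592, 1=617/2592, 2=1/3)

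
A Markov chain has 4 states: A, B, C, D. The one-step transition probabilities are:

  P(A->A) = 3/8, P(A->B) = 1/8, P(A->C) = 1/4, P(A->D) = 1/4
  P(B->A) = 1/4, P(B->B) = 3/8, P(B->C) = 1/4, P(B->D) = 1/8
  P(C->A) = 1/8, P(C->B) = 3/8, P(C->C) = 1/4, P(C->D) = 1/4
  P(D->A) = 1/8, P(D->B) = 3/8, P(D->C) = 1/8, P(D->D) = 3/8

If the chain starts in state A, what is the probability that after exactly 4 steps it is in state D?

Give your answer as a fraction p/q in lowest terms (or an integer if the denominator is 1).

Answer: 989/4096

Derivation:
Computing P^4 by repeated multiplication:
P^1 =
  A: [3/8, 1/8, 1/4, 1/4]
  B: [1/4, 3/8, 1/4, 1/8]
  C: [1/8, 3/8, 1/4, 1/4]
  D: [1/8, 3/8, 1/8, 3/8]
P^2 =
  A: [15/64, 9/32, 7/32, 17/64]
  B: [15/64, 5/16, 15/64, 7/32]
  C: [13/64, 11/32, 7/32, 15/64]
  D: [13/64, 11/32, 13/64, 1/4]
P^3 =
  A: [7/32, 81/256, 111/512, 127/512]
  B: [57/256, 81/256, 57/256, 61/256]
  C: [7/32, 83/256, 113/512, 121/512]
  D: [7/32, 83/256, 7/32, 61/256]
P^4 =
  A: [449/2048, 41/128, 897/4096, 989/4096]
  B: [451/2048, 327/1024, 451/2048, 123/512]
  C: [451/2048, 41/128, 903/4096, 979/4096]
  D: [451/2048, 41/128, 451/2048, 245/1024]

(P^4)[A -> D] = 989/4096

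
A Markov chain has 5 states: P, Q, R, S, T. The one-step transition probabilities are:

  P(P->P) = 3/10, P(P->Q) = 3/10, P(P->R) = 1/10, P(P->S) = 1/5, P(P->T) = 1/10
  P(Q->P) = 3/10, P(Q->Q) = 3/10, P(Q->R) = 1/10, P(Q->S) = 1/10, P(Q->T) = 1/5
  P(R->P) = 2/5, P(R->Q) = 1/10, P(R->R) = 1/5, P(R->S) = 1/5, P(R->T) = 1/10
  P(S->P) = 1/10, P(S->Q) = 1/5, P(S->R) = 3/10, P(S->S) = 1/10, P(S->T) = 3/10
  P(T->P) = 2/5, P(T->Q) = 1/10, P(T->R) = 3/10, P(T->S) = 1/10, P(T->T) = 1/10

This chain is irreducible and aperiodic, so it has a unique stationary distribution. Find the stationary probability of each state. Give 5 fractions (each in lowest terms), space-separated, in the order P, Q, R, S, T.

Answer: 3074/10135 2223/10135 1801/10135 1501/10135 1536/10135

Derivation:
The stationary distribution satisfies pi = pi * P, i.e.:
  pi_P = 3/10*pi_P + 3/10*pi_Q + 2/5*pi_R + 1/10*pi_S + 2/5*pi_T
  pi_Q = 3/10*pi_P + 3/10*pi_Q + 1/10*pi_R + 1/5*pi_S + 1/10*pi_T
  pi_R = 1/10*pi_P + 1/10*pi_Q + 1/5*pi_R + 3/10*pi_S + 3/10*pi_T
  pi_S = 1/5*pi_P + 1/10*pi_Q + 1/5*pi_R + 1/10*pi_S + 1/10*pi_T
  pi_T = 1/10*pi_P + 1/5*pi_Q + 1/10*pi_R + 3/10*pi_S + 1/10*pi_T
with normalization: pi_P + pi_Q + pi_R + pi_S + pi_T = 1.

Using the first 4 balance equations plus normalization, the linear system A*pi = b is:
  [-7/10, 3/10, 2/5, 1/10, 2/5] . pi = 0
  [3/10, -7/10, 1/10, 1/5, 1/10] . pi = 0
  [1/10, 1/10, -4/5, 3/10, 3/10] . pi = 0
  [1/5, 1/10, 1/5, -9/10, 1/10] . pi = 0
  [1, 1, 1, 1, 1] . pi = 1

Solving yields:
  pi_P = 3074/10135
  pi_Q = 2223/10135
  pi_R = 1801/10135
  pi_S = 1501/10135
  pi_T = 1536/10135

Verification (pi * P):
  3074/10135*3/10 + 2223/10135*3/10 + 1801/10135*2/5 + 1501/10135*1/10 + 1536/10135*2/5 = 3074/10135 = pi_P  (ok)
  3074/10135*3/10 + 2223/10135*3/10 + 1801/10135*1/10 + 1501/10135*1/5 + 1536/10135*1/10 = 2223/10135 = pi_Q  (ok)
  3074/10135*1/10 + 2223/10135*1/10 + 1801/10135*1/5 + 1501/10135*3/10 + 1536/10135*3/10 = 1801/10135 = pi_R  (ok)
  3074/10135*1/5 + 2223/10135*1/10 + 1801/10135*1/5 + 1501/10135*1/10 + 1536/10135*1/10 = 1501/10135 = pi_S  (ok)
  3074/10135*1/10 + 2223/10135*1/5 + 1801/10135*1/10 + 1501/10135*3/10 + 1536/10135*1/10 = 1536/10135 = pi_T  (ok)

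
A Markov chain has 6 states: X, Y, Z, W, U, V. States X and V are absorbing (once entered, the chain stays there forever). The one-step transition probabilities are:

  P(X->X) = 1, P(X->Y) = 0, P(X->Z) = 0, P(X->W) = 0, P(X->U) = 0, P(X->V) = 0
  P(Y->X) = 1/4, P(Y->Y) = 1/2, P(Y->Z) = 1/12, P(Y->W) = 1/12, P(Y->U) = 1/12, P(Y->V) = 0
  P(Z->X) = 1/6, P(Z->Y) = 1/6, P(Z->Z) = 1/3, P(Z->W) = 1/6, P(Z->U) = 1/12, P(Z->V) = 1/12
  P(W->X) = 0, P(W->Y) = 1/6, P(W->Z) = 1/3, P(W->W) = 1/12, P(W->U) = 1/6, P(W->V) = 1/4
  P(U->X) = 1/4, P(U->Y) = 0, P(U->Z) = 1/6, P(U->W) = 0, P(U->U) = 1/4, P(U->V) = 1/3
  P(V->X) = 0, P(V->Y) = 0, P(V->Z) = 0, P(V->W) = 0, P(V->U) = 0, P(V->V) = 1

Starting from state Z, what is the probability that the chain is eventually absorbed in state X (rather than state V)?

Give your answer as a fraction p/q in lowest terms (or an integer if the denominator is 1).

Let a_i = P(absorbed in X | start in state i).
Boundary conditions: a_X = 1, a_V = 0.
For each transient state i, a_i = sum_j P(i->j) * a_j:
  a_Y = 1/4*a_X + 1/2*a_Y + 1/12*a_Z + 1/12*a_W + 1/12*a_U + 0*a_V
  a_Z = 1/6*a_X + 1/6*a_Y + 1/3*a_Z + 1/6*a_W + 1/12*a_U + 1/12*a_V
  a_W = 0*a_X + 1/6*a_Y + 1/3*a_Z + 1/12*a_W + 1/6*a_U + 1/4*a_V
  a_U = 1/4*a_X + 0*a_Y + 1/6*a_Z + 0*a_W + 1/4*a_U + 1/3*a_V

Substituting a_X = 1 and a_V = 0, rearrange to (I - Q) a = r where r[i] = P(i -> X):
  [1/2, -1/12, -1/12, -1/12] . (a_Y, a_Z, a_W, a_U) = 1/4
  [-1/6, 2/3, -1/6, -1/12] . (a_Y, a_Z, a_W, a_U) = 1/6
  [-1/6, -1/3, 11/12, -1/6] . (a_Y, a_Z, a_W, a_U) = 0
  [0, -1/6, 0, 3/4] . (a_Y, a_Z, a_W, a_U) = 1/4

Solving yields:
  a_Y = 119/158
  a_Z = 48/79
  a_W = 35/79
  a_U = 37/79

Starting state is Z, so the absorption probability is a_Z = 48/79.

Answer: 48/79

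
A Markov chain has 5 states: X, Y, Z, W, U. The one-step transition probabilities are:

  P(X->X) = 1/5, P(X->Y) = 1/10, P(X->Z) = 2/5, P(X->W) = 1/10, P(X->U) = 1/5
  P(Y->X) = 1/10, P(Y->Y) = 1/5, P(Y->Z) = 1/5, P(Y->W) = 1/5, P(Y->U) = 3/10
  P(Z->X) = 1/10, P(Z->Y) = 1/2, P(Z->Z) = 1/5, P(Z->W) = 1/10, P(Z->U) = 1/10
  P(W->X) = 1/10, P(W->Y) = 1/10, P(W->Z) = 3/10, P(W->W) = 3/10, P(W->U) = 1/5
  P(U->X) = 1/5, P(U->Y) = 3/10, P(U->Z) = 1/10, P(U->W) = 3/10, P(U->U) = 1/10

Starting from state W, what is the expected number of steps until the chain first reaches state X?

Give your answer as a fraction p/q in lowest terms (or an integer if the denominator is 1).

Let h_i = expected steps to first reach X from state i.
Boundary: h_X = 0.
First-step equations for the other states:
  h_Y = 1 + 1/10*h_X + 1/5*h_Y + 1/5*h_Z + 1/5*h_W + 3/10*h_U
  h_Z = 1 + 1/10*h_X + 1/2*h_Y + 1/5*h_Z + 1/10*h_W + 1/10*h_U
  h_W = 1 + 1/10*h_X + 1/10*h_Y + 3/10*h_Z + 3/10*h_W + 1/5*h_U
  h_U = 1 + 1/5*h_X + 3/10*h_Y + 1/10*h_Z + 3/10*h_W + 1/10*h_U

Substituting h_X = 0 and rearranging gives the linear system (I - Q) h = 1:
  [4/5, -1/5, -1/5, -3/10] . (h_Y, h_Z, h_W, h_U) = 1
  [-1/2, 4/5, -1/10, -1/10] . (h_Y, h_Z, h_W, h_U) = 1
  [-1/10, -3/10, 7/10, -1/5] . (h_Y, h_Z, h_W, h_U) = 1
  [-3/10, -1/10, -3/10, 9/10] . (h_Y, h_Z, h_W, h_U) = 1

Solving yields:
  h_Y = 5435/651
  h_Z = 1840/217
  h_W = 785/93
  h_U = 1660/217

Starting state is W, so the expected hitting time is h_W = 785/93.

Answer: 785/93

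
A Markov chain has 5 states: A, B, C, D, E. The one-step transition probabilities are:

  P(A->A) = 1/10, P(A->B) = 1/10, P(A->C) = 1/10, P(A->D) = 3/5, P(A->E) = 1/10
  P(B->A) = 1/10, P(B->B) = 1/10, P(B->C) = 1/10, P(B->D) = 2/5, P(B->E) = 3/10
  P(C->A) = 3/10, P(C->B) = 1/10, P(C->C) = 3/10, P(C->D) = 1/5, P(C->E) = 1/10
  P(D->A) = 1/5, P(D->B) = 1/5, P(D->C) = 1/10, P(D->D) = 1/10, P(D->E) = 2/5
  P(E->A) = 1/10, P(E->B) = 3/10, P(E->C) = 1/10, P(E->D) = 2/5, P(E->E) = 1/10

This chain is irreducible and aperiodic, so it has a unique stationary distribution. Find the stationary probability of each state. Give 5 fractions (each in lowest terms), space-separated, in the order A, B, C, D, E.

The stationary distribution satisfies pi = pi * P, i.e.:
  pi_A = 1/10*pi_A + 1/10*pi_B + 3/10*pi_C + 1/5*pi_D + 1/10*pi_E
  pi_B = 1/10*pi_A + 1/10*pi_B + 1/10*pi_C + 1/5*pi_D + 3/10*pi_E
  pi_C = 1/10*pi_A + 1/10*pi_B + 3/10*pi_C + 1/10*pi_D + 1/10*pi_E
  pi_D = 3/5*pi_A + 2/5*pi_B + 1/5*pi_C + 1/10*pi_D + 2/5*pi_E
  pi_E = 1/10*pi_A + 3/10*pi_B + 1/10*pi_C + 2/5*pi_D + 1/10*pi_E
with normalization: pi_A + pi_B + pi_C + pi_D + pi_E = 1.

Using the first 4 balance equations plus normalization, the linear system A*pi = b is:
  [-9/10, 1/10, 3/10, 1/5, 1/10] . pi = 0
  [1/10, -9/10, 1/10, 1/5, 3/10] . pi = 0
  [1/10, 1/10, -7/10, 1/10, 1/10] . pi = 0
  [3/5, 2/5, 1/5, -9/10, 2/5] . pi = 0
  [1, 1, 1, 1, 1] . pi = 1

Solving yields:
  pi_A = 5/32
  pi_B = 17/96
  pi_C = 1/8
  pi_D = 5/16
  pi_E = 11/48

Verification (pi * P):
  5/32*1/10 + 17/96*1/10 + 1/8*3/10 + 5/16*1/5 + 11/48*1/10 = 5/32 = pi_A  (ok)
  5/32*1/10 + 17/96*1/10 + 1/8*1/10 + 5/16*1/5 + 11/48*3/10 = 17/96 = pi_B  (ok)
  5/32*1/10 + 17/96*1/10 + 1/8*3/10 + 5/16*1/10 + 11/48*1/10 = 1/8 = pi_C  (ok)
  5/32*3/5 + 17/96*2/5 + 1/8*1/5 + 5/16*1/10 + 11/48*2/5 = 5/16 = pi_D  (ok)
  5/32*1/10 + 17/96*3/10 + 1/8*1/10 + 5/16*2/5 + 11/48*1/10 = 11/48 = pi_E  (ok)

Answer: 5/32 17/96 1/8 5/16 11/48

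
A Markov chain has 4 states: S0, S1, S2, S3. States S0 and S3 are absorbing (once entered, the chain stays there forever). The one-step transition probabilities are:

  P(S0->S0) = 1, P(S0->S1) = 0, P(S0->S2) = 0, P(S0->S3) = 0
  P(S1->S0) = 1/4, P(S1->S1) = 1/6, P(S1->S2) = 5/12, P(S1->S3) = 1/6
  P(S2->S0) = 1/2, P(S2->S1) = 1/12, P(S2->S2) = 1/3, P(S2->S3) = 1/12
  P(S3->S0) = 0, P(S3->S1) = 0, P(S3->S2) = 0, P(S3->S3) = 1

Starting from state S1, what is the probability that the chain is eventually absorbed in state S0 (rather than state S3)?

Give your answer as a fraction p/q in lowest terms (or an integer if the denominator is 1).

Let a_i = P(absorbed in S0 | start in state i).
Boundary conditions: a_S0 = 1, a_S3 = 0.
For each transient state i, a_i = sum_j P(i->j) * a_j:
  a_S1 = 1/4*a_S0 + 1/6*a_S1 + 5/12*a_S2 + 1/6*a_S3
  a_S2 = 1/2*a_S0 + 1/12*a_S1 + 1/3*a_S2 + 1/12*a_S3

Substituting a_S0 = 1 and a_S3 = 0, rearrange to (I - Q) a = r where r[i] = P(i -> S0):
  [5/6, -5/12] . (a_S1, a_S2) = 1/4
  [-1/12, 2/3] . (a_S1, a_S2) = 1/2

Solving yields:
  a_S1 = 18/25
  a_S2 = 21/25

Starting state is S1, so the absorption probability is a_S1 = 18/25.

Answer: 18/25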